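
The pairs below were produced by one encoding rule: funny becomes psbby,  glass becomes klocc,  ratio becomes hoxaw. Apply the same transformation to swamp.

ciogr

Each letter's alphabet position (a=0..z=25) is mapped through 21·x+14 mod 26 — an affine cipher.
For swamp: s(18)→21·18+14≡2=c; w(22)→21·22+14≡8=i; a(0)→21·0+14≡14=o; m(12)→21·12+14≡6=g; p(15)→21·15+14≡17=r (all mod 26).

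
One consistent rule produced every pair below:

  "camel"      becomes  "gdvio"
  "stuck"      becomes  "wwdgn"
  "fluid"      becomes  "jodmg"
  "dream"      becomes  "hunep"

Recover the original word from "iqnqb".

Shifts by position in camel: pos 0: c→g (+4), pos 1: a→d (+3), pos 2: m→v (+9), pos 3: e→i (+4), pos 4: l→o (+3) — repeating every 3. A repeating key of period 3 is used — shifts +4, +3, +9 over and over.
Reversing it on iqnqb: i−4=e, q−3=n, n−9=e, q−4=m, b−3=y.

enemy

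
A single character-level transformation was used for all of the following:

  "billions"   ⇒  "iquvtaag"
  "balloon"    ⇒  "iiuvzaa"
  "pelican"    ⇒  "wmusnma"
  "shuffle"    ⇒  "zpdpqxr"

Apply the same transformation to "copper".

jwyzpd

In billions: b→i is +7, i→q is +8, l→u is +9, l→v is +10 — the shift increases by 1 each position. Letter i (0-indexed) is shifted by i+7, so successive shifts are 7, 8, 9, ….
Applying it to copper: c+7=j, o+8=w, p+9=y, p+10=z, e+11=p, r+12=d.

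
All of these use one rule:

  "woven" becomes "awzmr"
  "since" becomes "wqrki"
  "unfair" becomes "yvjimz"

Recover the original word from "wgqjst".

symbol

Shifts by position in woven: pos 0: w→a (+4), pos 1: o→w (+8), pos 2: v→z (+4), pos 3: e→m (+8) — repeating every 2. The shifts repeat in a cycle of length 2: positions 0,1,… shift by +4, +8, then the pattern repeats.
Reversing it on wgqjst: w−4=s, g−8=y, q−4=m, j−8=b, s−4=o, t−8=l.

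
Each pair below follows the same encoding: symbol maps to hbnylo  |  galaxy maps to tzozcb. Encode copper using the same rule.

Each pair mirrors across the alphabet (s↔h, y↔b, m↔n): positions sum to 25. This is the alphabet-reversal cipher (Atbash): a becomes z, b becomes y, etc.
For copper: c↔x, o↔l, p↔k, p↔k, e↔v, r↔i.

xlkkvi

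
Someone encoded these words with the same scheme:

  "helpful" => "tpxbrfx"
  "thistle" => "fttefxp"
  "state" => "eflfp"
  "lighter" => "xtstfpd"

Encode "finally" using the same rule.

rtzlxxk

The rule splits by letter class: vowels +11, consonants +12.
Applying it to finally: f(cons)+12=r, i(vowel)+11=t, n(cons)+12=z, a(vowel)+11=l, l(cons)+12=x, l(cons)+12=x, y(cons)+12=k.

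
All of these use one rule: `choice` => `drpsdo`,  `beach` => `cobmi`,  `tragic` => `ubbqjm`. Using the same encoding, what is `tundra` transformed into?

Shifts by position in choice: pos 0: c→d (+1), pos 1: h→r (+10), pos 2: o→p (+1), pos 3: i→s (+10) — repeating every 2. A repeating key of period 2 is used — shifts +1, +10 over and over.
For tundra: t+1=u, u+10=e, n+1=o, d+10=n, r+1=s, a+10=k.

ueonsk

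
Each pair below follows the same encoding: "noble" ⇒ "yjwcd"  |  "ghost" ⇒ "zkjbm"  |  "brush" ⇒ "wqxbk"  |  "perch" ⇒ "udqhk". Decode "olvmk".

n(13)→y(24) and o(14)→j(9) fit y≡11x+11 (mod 26); the inverse of 11 mod 26 is 19. Each letter's alphabet position (a=0..z=25) is mapped through 11·x+11 mod 26 — an affine cipher.
Decoding olvmk: o(14)→19·(14−11)≡5=f; l(11)→19·(11−11)≡0=a; v(21)→19·(21−11)≡8=i; m(12)→19·(12−11)≡19=t; k(10)→19·(10−11)≡7=h (all mod 26).

faith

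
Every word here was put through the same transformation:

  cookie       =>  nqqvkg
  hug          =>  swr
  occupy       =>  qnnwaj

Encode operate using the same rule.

qagcceg

The shift depends on letter class: consonant c→n is +11, but vowel o→q is +2. The rule splits by letter class: vowels +2, consonants +11.
For operate: o(vowel)+2=q, p(cons)+11=a, e(vowel)+2=g, r(cons)+11=c, a(vowel)+2=c, t(cons)+11=e, e(vowel)+2=g.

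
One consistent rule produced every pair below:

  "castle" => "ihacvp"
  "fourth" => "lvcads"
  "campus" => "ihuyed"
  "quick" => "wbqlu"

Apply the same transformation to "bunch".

hbvlr

The shift increases by 1 at each position, starting from +6: 6, 7, 8, ….
Applying it to bunch: b+6=h, u+7=b, n+8=v, c+9=l, h+10=r.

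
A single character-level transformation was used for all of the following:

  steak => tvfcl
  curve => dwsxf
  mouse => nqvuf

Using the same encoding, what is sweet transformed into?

Shifts by position in steak: pos 0: s→t (+1), pos 1: t→v (+2), pos 2: e→f (+1), pos 3: a→c (+2) — repeating every 2. It's a Vigenère-style cipher with numeric key [1,2]: position i shifts by key[i mod 2].
Applying it to sweet: s+1=t, w+2=y, e+1=f, e+2=g, t+1=u.

tyfgu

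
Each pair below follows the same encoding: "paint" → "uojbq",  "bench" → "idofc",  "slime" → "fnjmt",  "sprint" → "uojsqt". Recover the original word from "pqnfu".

The output letters match the input read backwards, each shifted +1: paint reversed is tniap. The word is reversed, then every letter is shifted forward by 1.
Reversing it on pqnfu: shift back: p−1=o, q−1=p, n−1=m, f−1=e, u−1=t → opmet; then reverse → tempo.

tempo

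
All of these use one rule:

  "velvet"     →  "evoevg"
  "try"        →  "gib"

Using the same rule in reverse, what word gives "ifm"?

Each pair mirrors across the alphabet (v↔e, e↔v, l↔o): positions sum to 25. Letters are reflected about the middle of the alphabet (position → 25−position): Atbash.
Reversing it on ifm: i↔r, f↔u, m↔n.

run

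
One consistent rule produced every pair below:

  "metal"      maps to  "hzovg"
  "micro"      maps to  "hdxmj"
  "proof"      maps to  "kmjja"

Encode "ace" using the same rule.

This is a Caesar cipher with shift 21.
Applying it to ace: a+21=v, c+21=x, e+21=z.

vxz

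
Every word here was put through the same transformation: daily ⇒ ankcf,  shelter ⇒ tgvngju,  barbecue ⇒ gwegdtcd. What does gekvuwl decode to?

The output letters match the input read backwards, each shifted +2: daily reversed is yliad. The word is reversed, then every letter is shifted forward by 2.
Undoing it on gekvuwl: shift back: g−2=e, e−2=c, k−2=i, v−2=t, u−2=s, w−2=u, l−2=j → ecitsuj; then reverse → justice.

justice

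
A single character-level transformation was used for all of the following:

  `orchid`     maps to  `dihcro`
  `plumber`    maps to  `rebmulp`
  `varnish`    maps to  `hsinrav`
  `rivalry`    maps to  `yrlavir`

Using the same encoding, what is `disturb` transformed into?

The output letters match the input read backwards: orchid reversed is dihcro. The word is simply reversed.
For disturb: reverse → brutsid.

brutsid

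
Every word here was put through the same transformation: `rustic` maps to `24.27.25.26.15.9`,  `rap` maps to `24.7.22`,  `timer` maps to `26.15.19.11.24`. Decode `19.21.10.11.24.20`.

modern

r is letter #18 and maps to 24: an offset of 6. The number is (letter's place in the alphabet, a=1) + 6.
Reversing it on 19.21.10.11.24.20: 19→(19−6)÷1=13=m, 21→(21−6)÷1=15=o, 10→(10−6)÷1=4=d, 11→(11−6)÷1=5=e, 24→(24−6)÷1=18=r, 20→(20−6)÷1=14=n.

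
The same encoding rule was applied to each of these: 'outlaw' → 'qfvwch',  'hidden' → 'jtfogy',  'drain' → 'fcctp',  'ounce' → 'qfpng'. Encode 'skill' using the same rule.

Shifts by position in outlaw: pos 0: o→q (+2), pos 1: u→f (+11), pos 2: t→v (+2), pos 3: l→w (+11) — repeating every 2. It's a Vigenère-style cipher with numeric key [2,11]: position i shifts by key[i mod 2].
Applying it to skill: s+2=u, k+11=v, i+2=k, l+11=w, l+2=n.

uvkwn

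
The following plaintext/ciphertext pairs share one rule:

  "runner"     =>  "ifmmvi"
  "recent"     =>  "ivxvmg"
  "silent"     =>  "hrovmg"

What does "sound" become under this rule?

Each pair mirrors across the alphabet (r↔i, u↔f, n↔m): positions sum to 25. Letters are reflected about the middle of the alphabet (position → 25−position): Atbash.
For sound: s↔h, o↔l, u↔f, n↔m, d↔w.

hlfmw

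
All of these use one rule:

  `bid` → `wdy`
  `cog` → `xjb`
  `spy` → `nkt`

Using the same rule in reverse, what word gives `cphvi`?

human

Compare letters: b→w is +21, i→d is +21, d→y is +21 — a constant shift. It's a constant shift of +21 (ROT21).
Decoding cphvi: c−21=h, p−21=u, h−21=m, v−21=a, i−21=n.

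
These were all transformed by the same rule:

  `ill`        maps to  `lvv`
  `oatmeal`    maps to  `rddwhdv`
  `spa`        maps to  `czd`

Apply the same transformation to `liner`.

The shift depends on letter class: consonant l→v is +10, but vowel i→l is +3. The rule splits by letter class: vowels +3, consonants +10.
For liner: l(cons)+10=v, i(vowel)+3=l, n(cons)+10=x, e(vowel)+3=h, r(cons)+10=b.

vlxhb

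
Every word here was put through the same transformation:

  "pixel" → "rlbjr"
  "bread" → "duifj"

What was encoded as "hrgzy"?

focus

In pixel: p→r is +2, i→l is +3, x→b is +4, e→j is +5 — the shift increases by 1 each position. The shift increases by 1 at each position, starting from +2: 2, 3, 4, ….
Undoing it on hrgzy: h−2=f, r−3=o, g−4=c, z−5=u, y−6=s.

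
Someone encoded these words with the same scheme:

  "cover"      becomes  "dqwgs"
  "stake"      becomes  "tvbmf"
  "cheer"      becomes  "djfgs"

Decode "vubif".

Shifts by position in cover: pos 0: c→d (+1), pos 1: o→q (+2), pos 2: v→w (+1), pos 3: e→g (+2) — repeating every 2. It's a Vigenère-style cipher with numeric key [1,2]: position i shifts by key[i mod 2].
Undoing it on vubif: v−1=u, u−2=s, b−1=a, i−2=g, f−1=e.

usage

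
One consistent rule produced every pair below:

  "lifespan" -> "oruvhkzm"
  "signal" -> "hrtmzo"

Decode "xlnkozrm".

complain

Each pair mirrors across the alphabet (l↔o, i↔r, f↔u): positions sum to 25. Letters are reflected about the middle of the alphabet (position → 25−position): Atbash.
Undoing it on xlnkozrm: x↔c, l↔o, n↔m, k↔p, o↔l, z↔a, r↔i, m↔n.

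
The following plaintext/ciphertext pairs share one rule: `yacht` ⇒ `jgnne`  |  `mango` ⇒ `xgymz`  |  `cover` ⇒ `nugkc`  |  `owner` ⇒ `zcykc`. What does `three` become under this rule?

Shifts by position in yacht: pos 0: y→j (+11), pos 1: a→g (+6), pos 2: c→n (+11), pos 3: h→n (+6) — repeating every 2. It's a Vigenère-style cipher with numeric key [11,6]: position i shifts by key[i mod 2].
Applying it to three: t+11=e, h+6=n, r+11=c, e+6=k, e+11=p.

enckp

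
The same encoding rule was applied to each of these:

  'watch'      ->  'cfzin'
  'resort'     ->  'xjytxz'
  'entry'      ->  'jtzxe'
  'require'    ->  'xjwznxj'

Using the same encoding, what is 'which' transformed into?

cnnin

The shift depends on letter class: consonant w→c is +6, but vowel a→f is +5. The rule splits by letter class: vowels +5, consonants +6.
For which: w(cons)+6=c, h(cons)+6=n, i(vowel)+5=n, c(cons)+6=i, h(cons)+6=n.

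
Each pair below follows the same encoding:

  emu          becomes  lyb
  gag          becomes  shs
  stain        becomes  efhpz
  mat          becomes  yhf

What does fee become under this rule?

rll

The shift depends on letter class: consonant m→y is +12, but vowel e→l is +7. Vowels shift forward by 7 and consonants shift forward by 12.
For fee: f(cons)+12=r, e(vowel)+7=l, e(vowel)+7=l.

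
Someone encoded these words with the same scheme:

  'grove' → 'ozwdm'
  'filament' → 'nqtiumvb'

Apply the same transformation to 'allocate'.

Compare letters: g→o is +8, r→z is +8, o→w is +8 — a constant shift. This is a Caesar cipher with shift 8.
For allocate: a+8=i, l+8=t, l+8=t, o+8=w, c+8=k, a+8=i, t+8=b, e+8=m.

ittwkibm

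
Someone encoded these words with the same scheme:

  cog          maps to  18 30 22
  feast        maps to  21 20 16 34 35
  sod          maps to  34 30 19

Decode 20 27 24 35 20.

The number is (letter's place in the alphabet, a=1) + 15.
Reversing it on 20 27 24 35 20: 20→(20−15)÷1=5=e, 27→(27−15)÷1=12=l, 24→(24−15)÷1=9=i, 35→(35−15)÷1=20=t, 20→(20−15)÷1=5=e.

elite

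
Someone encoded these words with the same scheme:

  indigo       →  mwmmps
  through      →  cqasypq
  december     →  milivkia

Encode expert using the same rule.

The shift depends on letter class: consonant n→w is +9, but vowel i→m is +4. Two shifts are in play — +4 for a/e/i/o/u, +9 for every other letter.
On expert: e(vowel)+4=i, x(cons)+9=g, p(cons)+9=y, e(vowel)+4=i, r(cons)+9=a, t(cons)+9=c.

igyiac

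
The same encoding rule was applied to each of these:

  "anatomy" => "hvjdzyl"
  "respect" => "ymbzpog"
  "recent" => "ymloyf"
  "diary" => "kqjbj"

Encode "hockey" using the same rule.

In anatomy: a→h is +7, n→v is +8, a→j is +9, t→d is +10 — the shift increases by 1 each position. Each letter shifts forward by (position + 7), i.e. 7, 8, 9, … — the shift grows by one for each successive letter.
For hockey: h+7=o, o+8=w, c+9=l, k+10=u, e+11=p, y+12=k.

owlupk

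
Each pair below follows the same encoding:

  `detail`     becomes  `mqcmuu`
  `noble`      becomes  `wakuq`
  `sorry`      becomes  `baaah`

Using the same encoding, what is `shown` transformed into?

The shift depends on letter class: consonant d→m is +9, but vowel e→q is +12. The rule splits by letter class: vowels +12, consonants +9.
Applying it to shown: s(cons)+9=b, h(cons)+9=q, o(vowel)+12=a, w(cons)+9=f, n(cons)+9=w.

bqafw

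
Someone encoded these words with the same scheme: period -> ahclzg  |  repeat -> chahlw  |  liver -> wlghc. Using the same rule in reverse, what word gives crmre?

It's a Vigenère-style cipher with numeric key [11,3]: position i shifts by key[i mod 2].
Decoding crmre: c−11=r, r−3=o, m−11=b, r−3=o, e−11=t.

robot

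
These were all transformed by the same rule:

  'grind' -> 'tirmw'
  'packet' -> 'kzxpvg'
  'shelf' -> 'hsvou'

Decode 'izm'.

Each pair mirrors across the alphabet (g↔t, r↔i, i↔r): positions sum to 25. Letters are reflected about the middle of the alphabet (position → 25−position): Atbash.
Undoing it on izm: i↔r, z↔a, m↔n.

ran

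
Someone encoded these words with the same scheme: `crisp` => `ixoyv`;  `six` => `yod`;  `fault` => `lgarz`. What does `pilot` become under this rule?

Each letter is shifted forward by 6 in the alphabet (a Caesar shift of +6).
For pilot: p+6=v, i+6=o, l+6=r, o+6=u, t+6=z.

voruz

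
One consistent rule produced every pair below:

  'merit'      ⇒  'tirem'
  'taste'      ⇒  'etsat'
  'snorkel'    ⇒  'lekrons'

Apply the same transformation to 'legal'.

lagel

The output letters match the input read backwards: merit reversed is tirem. It's just the letters in reverse order.
On legal: reverse → lagel.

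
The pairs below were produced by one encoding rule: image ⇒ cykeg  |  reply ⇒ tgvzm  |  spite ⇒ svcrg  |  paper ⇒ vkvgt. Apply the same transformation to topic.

i(8)→c(2) and m(12)→y(24) fit y≡25x+10 (mod 26); the inverse of 25 mod 26 is 25. Each letter's alphabet position (a=0..z=25) is mapped through 25·x+10 mod 26 — an affine cipher.
On topic: t(19)→25·19+10≡17=r; o(14)→25·14+10≡22=w; p(15)→25·15+10≡21=v; i(8)→25·8+10≡2=c; c(2)→25·2+10≡8=i (all mod 26).

rwvci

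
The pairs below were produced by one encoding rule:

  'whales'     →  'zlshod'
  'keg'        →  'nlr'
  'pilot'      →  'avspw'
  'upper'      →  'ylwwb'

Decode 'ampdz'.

The output letters match the input read backwards, each shifted +7: whales reversed is selahw. The word is reversed, then every letter is shifted forward by 7.
Undoing it on ampdz: shift back: a−7=t, m−7=f, p−7=i, d−7=w, z−7=s → tfiws; then reverse → swift.

swift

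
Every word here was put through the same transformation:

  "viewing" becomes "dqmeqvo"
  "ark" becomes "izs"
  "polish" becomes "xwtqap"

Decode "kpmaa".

Compare letters: v→d is +8, i→q is +8, e→m is +8 — a constant shift. This is a Caesar cipher with shift 8.
Reversing it on kpmaa: k−8=c, p−8=h, m−8=e, a−8=s, a−8=s.

chess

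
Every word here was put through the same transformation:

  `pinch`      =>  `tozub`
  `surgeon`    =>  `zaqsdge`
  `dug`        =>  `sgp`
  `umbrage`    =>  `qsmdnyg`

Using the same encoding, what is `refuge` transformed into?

Two steps: reverse the string, then apply a Caesar shift of +12.
On refuge: reverse → egufer; then shift: e+12=q, g+12=s, u+12=g, f+12=r, e+12=q, r+12=d.

qsgrqd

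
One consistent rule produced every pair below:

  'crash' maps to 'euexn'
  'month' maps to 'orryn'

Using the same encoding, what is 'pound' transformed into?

rrysj

In crash: c→e is +2, r→u is +3, a→e is +4, s→x is +5 — the shift increases by 1 each position. Letter i (0-indexed) is shifted by i+2, so successive shifts are 2, 3, 4, ….
On pound: p+2=r, o+3=r, u+4=y, n+5=s, d+6=j.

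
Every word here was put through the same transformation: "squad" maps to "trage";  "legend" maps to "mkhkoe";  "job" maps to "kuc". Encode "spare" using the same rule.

tqgsk

The shift depends on letter class: consonant s→t is +1, but vowel u→a is +6. The rule splits by letter class: vowels +6, consonants +1.
For spare: s(cons)+1=t, p(cons)+1=q, a(vowel)+6=g, r(cons)+1=s, e(vowel)+6=k.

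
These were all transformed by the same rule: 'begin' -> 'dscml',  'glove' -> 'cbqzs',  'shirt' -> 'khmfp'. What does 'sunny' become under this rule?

b(1)→d(3) and e(4)→s(18) fit y≡5x+24 (mod 26); the inverse of 5 mod 26 is 21. Each letter's alphabet position (a=0..z=25) is mapped through 5·x+24 mod 26 — an affine cipher.
On sunny: s(18)→5·18+24≡10=k; u(20)→5·20+24≡20=u; n(13)→5·13+24≡11=l; n(13)→5·13+24≡11=l; y(24)→5·24+24≡14=o (all mod 26).

kullo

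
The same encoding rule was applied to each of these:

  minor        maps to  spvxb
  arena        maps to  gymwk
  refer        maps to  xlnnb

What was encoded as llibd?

feast

In minor: m→s is +6, i→p is +7, n→v is +8, o→x is +9 — the shift increases by 1 each position. Letter i (0-indexed) is shifted by i+6, so successive shifts are 6, 7, 8, ….
Reversing it on llibd: l−6=f, l−7=e, i−8=a, b−9=s, d−10=t.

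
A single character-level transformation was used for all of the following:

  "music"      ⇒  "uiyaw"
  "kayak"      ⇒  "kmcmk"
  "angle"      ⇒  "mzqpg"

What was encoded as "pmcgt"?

m(12)→u(20) and u(20)→i(8) fit y≡5x+12 (mod 26); the inverse of 5 mod 26 is 21. Each letter's alphabet position (a=0..z=25) is mapped through 5·x+12 mod 26 — an affine cipher.
Undoing it on pmcgt: p(15)→21·(15−12)≡11=l; m(12)→21·(12−12)≡0=a; c(2)→21·(2−12)≡24=y; g(6)→21·(6−12)≡4=e; t(19)→21·(19−12)≡17=r (all mod 26).

layer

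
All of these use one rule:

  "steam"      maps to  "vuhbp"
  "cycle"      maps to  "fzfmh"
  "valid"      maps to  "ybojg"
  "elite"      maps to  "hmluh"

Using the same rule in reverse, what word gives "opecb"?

lobby

Shifts by position in steam: pos 0: s→v (+3), pos 1: t→u (+1), pos 2: e→h (+3), pos 3: a→b (+1) — repeating every 2. It's a Vigenère-style cipher with numeric key [3,1]: position i shifts by key[i mod 2].
Undoing it on opecb: o−3=l, p−1=o, e−3=b, c−1=b, b−3=y.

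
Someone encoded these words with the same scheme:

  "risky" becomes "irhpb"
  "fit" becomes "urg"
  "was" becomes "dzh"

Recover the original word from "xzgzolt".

catalog

Letters are reflected about the middle of the alphabet (position → 25−position): Atbash.
Decoding xzgzolt: x↔c, z↔a, g↔t, z↔a, o↔l, l↔o, t↔g.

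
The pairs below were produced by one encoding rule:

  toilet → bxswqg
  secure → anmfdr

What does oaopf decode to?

greet

Each letter shifts forward by (position + 8), i.e. 8, 9, 10, … — the shift grows by one for each successive letter.
Reversing it on oaopf: o−8=g, a−9=r, o−10=e, p−11=e, f−12=t.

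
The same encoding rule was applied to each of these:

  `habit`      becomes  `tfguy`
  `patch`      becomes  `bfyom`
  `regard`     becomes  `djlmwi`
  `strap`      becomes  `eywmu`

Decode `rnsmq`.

final

It's a Vigenère-style cipher with numeric key [12,5,5]: position i shifts by key[i mod 3].
Decoding rnsmq: r−12=f, n−5=i, s−5=n, m−12=a, q−5=l.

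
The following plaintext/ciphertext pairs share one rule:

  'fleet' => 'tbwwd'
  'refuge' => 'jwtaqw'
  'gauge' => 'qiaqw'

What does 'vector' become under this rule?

f(5)→t(19) and l(11)→b(1) fit y≡23x+8 (mod 26); the inverse of 23 mod 26 is 17. This is an affine cipher: with a=0,…,z=25, each position x becomes (23x+8) mod 26.
For vector: v(21)→23·21+8≡23=x; e(4)→23·4+8≡22=w; c(2)→23·2+8≡2=c; t(19)→23·19+8≡3=d; o(14)→23·14+8≡18=s; r(17)→23·17+8≡9=j (all mod 26).

xwcdsj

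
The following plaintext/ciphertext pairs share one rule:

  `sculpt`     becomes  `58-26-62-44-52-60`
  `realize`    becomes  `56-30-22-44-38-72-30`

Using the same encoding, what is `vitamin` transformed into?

s(#19)→58 and c(#3)→26: differences scale by 2, so n = 2·pos + 20. The formula is n = 2×(alphabet index, a=1) + 20.
Applying it to vitamin: v=22→64, i=9→38, t=20→60, a=1→22, m=13→46, i=9→38, n=14→48.

64-38-60-22-46-38-48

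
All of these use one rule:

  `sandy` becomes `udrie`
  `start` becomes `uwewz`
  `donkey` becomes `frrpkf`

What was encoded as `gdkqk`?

In sandy: s→u is +2, a→d is +3, n→r is +4, d→i is +5 — the shift increases by 1 each position. Each letter shifts forward by (position + 2), i.e. 2, 3, 4, … — the shift grows by one for each successive letter.
Decoding gdkqk: g−2=e, d−3=a, k−4=g, q−5=l, k−6=e.

eagle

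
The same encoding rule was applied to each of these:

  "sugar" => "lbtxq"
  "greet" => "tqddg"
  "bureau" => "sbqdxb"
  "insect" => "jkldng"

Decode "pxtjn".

magic

s(18)→l(11) and u(20)→b(1) fit y≡21x+23 (mod 26); the inverse of 21 mod 26 is 5. Treating letters as 0–25, the rule is x ↦ 21x + 23 (mod 26).
Reversing it on pxtjn: p(15)→5·(15−23)≡12=m; x(23)→5·(23−23)≡0=a; t(19)→5·(19−23)≡6=g; j(9)→5·(9−23)≡8=i; n(13)→5·(13−23)≡2=c (all mod 26).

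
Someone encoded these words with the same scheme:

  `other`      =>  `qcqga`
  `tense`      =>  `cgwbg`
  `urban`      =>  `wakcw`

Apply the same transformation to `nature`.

wccwag

Two shifts are in play — +2 for a/e/i/o/u, +9 for every other letter.
For nature: n(cons)+9=w, a(vowel)+2=c, t(cons)+9=c, u(vowel)+2=w, r(cons)+9=a, e(vowel)+2=g.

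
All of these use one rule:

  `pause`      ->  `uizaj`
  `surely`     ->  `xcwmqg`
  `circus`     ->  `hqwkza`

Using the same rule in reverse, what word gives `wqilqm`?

The shifts repeat in a cycle of length 2: positions 0,1,… shift by +5, +8, then the pattern repeats.
Decoding wqilqm: w−5=r, q−8=i, i−5=d, l−8=d, q−5=l, m−8=e.

riddle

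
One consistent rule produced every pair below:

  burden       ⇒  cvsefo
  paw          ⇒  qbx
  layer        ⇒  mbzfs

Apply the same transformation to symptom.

tznqupn

Each letter is shifted forward by 1 in the alphabet (a Caesar shift of +1).
For symptom: s+1=t, y+1=z, m+1=n, p+1=q, t+1=u, o+1=p, m+1=n.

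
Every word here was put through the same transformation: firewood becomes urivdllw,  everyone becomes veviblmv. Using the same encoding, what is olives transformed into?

Each pair mirrors across the alphabet (f↔u, i↔r, r↔i): positions sum to 25. Each letter is replaced by its mirror in the alphabet: a↔z, b↔y, c↔x, and so on (the Atbash cipher).
For olives: o↔l, l↔o, i↔r, v↔e, e↔v, s↔h.

lorevh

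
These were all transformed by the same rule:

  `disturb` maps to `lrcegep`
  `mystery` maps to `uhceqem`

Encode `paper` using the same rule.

xjzpd

In disturb: d→l is +8, i→r is +9, s→c is +10, t→e is +11 — the shift increases by 1 each position. Letter i (0-indexed) is shifted by i+8, so successive shifts are 8, 9, 10, ….
Applying it to paper: p+8=x, a+9=j, p+10=z, e+11=p, r+12=d.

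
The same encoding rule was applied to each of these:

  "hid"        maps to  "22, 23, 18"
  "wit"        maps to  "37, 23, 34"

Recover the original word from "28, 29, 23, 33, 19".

noise

h is letter #8 and maps to 22: an offset of 14. Each letter is replaced by its alphabet position (a=1..z=26) + 14.
Reversing it on 28, 29, 23, 33, 19: 28→(28−14)÷1=14=n, 29→(29−14)÷1=15=o, 23→(23−14)÷1=9=i, 33→(33−14)÷1=19=s, 19→(19−14)÷1=5=e.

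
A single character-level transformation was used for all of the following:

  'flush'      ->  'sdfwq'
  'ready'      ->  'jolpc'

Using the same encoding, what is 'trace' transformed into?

The output letters match the input read backwards, each shifted +11: flush reversed is hsulf. The word is reversed, then every letter is shifted forward by 11.
Applying it to trace: reverse → ecart; then shift: e+11=p, c+11=n, a+11=l, r+11=c, t+11=e.

pnlce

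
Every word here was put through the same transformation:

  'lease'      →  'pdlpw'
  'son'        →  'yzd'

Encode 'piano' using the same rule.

zylta

Two steps: reverse the string, then apply a Caesar shift of +11.
Applying it to piano: reverse → onaip; then shift: o+11=z, n+11=y, a+11=l, i+11=t, p+11=a.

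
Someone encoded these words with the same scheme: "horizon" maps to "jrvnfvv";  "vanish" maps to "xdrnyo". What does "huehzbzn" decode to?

fracture

In horizon: h→j is +2, o→r is +3, r→v is +4, i→n is +5 — the shift increases by 1 each position. The shift increases by 1 at each position, starting from +2: 2, 3, 4, ….
Reversing it on huehzbzn: h−2=f, u−3=r, e−4=a, h−5=c, z−6=t, b−7=u, z−8=r, n−9=e.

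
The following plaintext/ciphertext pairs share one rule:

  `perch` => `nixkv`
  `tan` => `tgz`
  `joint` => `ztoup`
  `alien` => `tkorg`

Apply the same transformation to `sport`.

zxuvy

Two steps: reverse the string, then apply a Caesar shift of +6.
For sport: reverse → trops; then shift: t+6=z, r+6=x, o+6=u, p+6=v, s+6=y.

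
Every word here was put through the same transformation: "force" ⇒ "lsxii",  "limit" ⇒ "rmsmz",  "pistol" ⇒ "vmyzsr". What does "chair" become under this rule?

The shift depends on letter class: consonant f→l is +6, but vowel o→s is +4. The rule splits by letter class: vowels +4, consonants +6.
Applying it to chair: c(cons)+6=i, h(cons)+6=n, a(vowel)+4=e, i(vowel)+4=m, r(cons)+6=x.

inemx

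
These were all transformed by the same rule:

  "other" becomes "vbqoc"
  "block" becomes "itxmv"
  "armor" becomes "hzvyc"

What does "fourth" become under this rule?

Each letter shifts forward by (position + 7), i.e. 7, 8, 9, … — the shift grows by one for each successive letter.
For fourth: f+7=m, o+8=w, u+9=d, r+10=b, t+11=e, h+12=t.

mwdbet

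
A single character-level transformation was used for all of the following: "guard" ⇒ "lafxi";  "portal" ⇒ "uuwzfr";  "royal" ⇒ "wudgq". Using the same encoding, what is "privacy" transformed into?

uxnbfid

Shifts by position in guard: pos 0: g→l (+5), pos 1: u→a (+6), pos 2: a→f (+5), pos 3: r→x (+6) — repeating every 2. A repeating key of period 2 is used — shifts +5, +6 over and over.
On privacy: p+5=u, r+6=x, i+5=n, v+6=b, a+5=f, c+6=i, y+5=d.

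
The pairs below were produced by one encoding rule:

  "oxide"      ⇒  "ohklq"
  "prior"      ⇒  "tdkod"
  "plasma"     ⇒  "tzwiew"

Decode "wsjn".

aunt

o(14)→o(14) and x(23)→h(7) fit y≡5x+22 (mod 26); the inverse of 5 mod 26 is 21. Each letter's alphabet position (a=0..z=25) is mapped through 5·x+22 mod 26 — an affine cipher.
Undoing it on wsjn: w(22)→21·(22−22)≡0=a; s(18)→21·(18−22)≡20=u; j(9)→21·(9−22)≡13=n; n(13)→21·(13−22)≡19=t (all mod 26).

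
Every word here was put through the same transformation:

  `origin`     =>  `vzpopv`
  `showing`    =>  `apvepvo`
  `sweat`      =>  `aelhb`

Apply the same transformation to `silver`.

The rule splits by letter class: vowels +7, consonants +8.
On silver: s(cons)+8=a, i(vowel)+7=p, l(cons)+8=t, v(cons)+8=d, e(vowel)+7=l, r(cons)+8=z.

aptdlz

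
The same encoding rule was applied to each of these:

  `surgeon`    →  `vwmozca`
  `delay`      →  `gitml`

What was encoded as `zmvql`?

diner

The output letters match the input read backwards, each shifted +8: surgeon reversed is noegrus. Read the word backwards and shift each letter +8.
Reversing it on zmvql: shift back: z−8=r, m−8=e, v−8=n, q−8=i, l−8=d → renid; then reverse → diner.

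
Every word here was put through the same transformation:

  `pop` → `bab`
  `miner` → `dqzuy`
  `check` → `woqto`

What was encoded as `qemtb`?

phase

The output letters match the input read backwards, each shifted +12: pop reversed is pop. Read the word backwards and shift each letter +12.
Reversing it on qemtb: shift back: q−12=e, e−12=s, m−12=a, t−12=h, b−12=p → esahp; then reverse → phase.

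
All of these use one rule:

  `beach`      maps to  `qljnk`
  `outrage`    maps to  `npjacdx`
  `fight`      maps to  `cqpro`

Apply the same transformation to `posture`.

The output letters match the input read backwards, each shifted +9: beach reversed is hcaeb. Two steps: reverse the string, then apply a Caesar shift of +9.
Applying it to posture: reverse → erutsop; then shift: e+9=n, r+9=a, u+9=d, t+9=c, s+9=b, o+9=x, p+9=y.

nadcbxy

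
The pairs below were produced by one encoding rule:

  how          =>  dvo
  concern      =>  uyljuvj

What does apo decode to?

The output letters match the input read backwards, each shifted +7: how reversed is woh. Read the word backwards and shift each letter +7.
Undoing it on apo: shift back: a−7=t, p−7=i, o−7=h → tih; then reverse → hit.

hit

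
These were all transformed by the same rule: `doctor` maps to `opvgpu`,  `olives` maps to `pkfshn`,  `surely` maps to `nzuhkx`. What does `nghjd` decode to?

d(3)→o(14) and o(14)→p(15) fit y≡19x+9 (mod 26); the inverse of 19 mod 26 is 11. Each letter's alphabet position (a=0..z=25) is mapped through 19·x+9 mod 26 — an affine cipher.
Decoding nghjd: n(13)→11·(13−9)≡18=s; g(6)→11·(6−9)≡19=t; h(7)→11·(7−9)≡4=e; j(9)→11·(9−9)≡0=a; d(3)→11·(3−9)≡12=m (all mod 26).

steam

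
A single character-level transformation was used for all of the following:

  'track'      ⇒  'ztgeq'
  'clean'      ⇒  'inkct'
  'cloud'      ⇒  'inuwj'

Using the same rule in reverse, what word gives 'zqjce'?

today

It's a Vigenère-style cipher with numeric key [6,2]: position i shifts by key[i mod 2].
Undoing it on zqjce: z−6=t, q−2=o, j−6=d, c−2=a, e−6=y.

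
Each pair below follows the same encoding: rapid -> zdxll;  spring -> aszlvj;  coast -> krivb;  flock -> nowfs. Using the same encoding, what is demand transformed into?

Shifts by position in rapid: pos 0: r→z (+8), pos 1: a→d (+3), pos 2: p→x (+8), pos 3: i→l (+3) — repeating every 2. A repeating key of period 2 is used — shifts +8, +3 over and over.
On demand: d+8=l, e+3=h, m+8=u, a+3=d, n+8=v, d+3=g.

lhudvg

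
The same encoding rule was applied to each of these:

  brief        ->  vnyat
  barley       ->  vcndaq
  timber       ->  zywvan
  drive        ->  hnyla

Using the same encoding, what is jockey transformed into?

b(1)→v(21) and r(17)→n(13) fit y≡19x+2 (mod 26); the inverse of 19 mod 26 is 11. Treating letters as 0–25, the rule is x ↦ 19x + 2 (mod 26).
Applying it to jockey: j(9)→19·9+2≡17=r; o(14)→19·14+2≡8=i; c(2)→19·2+2≡14=o; k(10)→19·10+2≡10=k; e(4)→19·4+2≡0=a; y(24)→19·24+2≡16=q (all mod 26).

riokaq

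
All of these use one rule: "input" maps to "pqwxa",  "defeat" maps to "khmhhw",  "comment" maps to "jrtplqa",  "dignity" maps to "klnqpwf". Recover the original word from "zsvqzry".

Shifts by position in input: pos 0: i→p (+7), pos 1: n→q (+3), pos 2: p→w (+7), pos 3: u→x (+3) — repeating every 2. The shifts repeat in a cycle of length 2: positions 0,1,… shift by +7, +3, then the pattern repeats.
Decoding zsvqzry: z−7=s, s−3=p, v−7=o, q−3=n, z−7=s, r−3=o, y−7=r.

sponsor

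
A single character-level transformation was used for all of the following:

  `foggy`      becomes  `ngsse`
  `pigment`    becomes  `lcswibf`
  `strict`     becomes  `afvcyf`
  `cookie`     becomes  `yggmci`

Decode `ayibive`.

f(5)→n(13) and o(14)→g(6) fit y≡5x+14 (mod 26); the inverse of 5 mod 26 is 21. Each letter's alphabet position (a=0..z=25) is mapped through 5·x+14 mod 26 — an affine cipher.
Reversing it on ayibive: a(0)→21·(0−14)≡18=s; y(24)→21·(24−14)≡2=c; i(8)→21·(8−14)≡4=e; b(1)→21·(1−14)≡13=n; i(8)→21·(8−14)≡4=e; v(21)→21·(21−14)≡17=r; e(4)→21·(4−14)≡24=y (all mod 26).

scenery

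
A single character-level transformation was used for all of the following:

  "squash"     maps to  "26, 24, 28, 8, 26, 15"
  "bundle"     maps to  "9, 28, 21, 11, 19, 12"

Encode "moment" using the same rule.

20, 22, 20, 12, 21, 27

s is letter #19 and maps to 26: an offset of 7. Letters become their 1-based position plus 7 (so a→8, b→9, …).
Applying it to moment: m=13→20, o=15→22, m=13→20, e=5→12, n=14→21, t=20→27.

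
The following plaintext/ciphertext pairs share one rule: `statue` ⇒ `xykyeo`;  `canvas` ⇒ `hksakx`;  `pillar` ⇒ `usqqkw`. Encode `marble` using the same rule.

The shift depends on letter class: consonant s→x is +5, but vowel a→k is +10. Two shifts are in play — +10 for a/e/i/o/u, +5 for every other letter.
For marble: m(cons)+5=r, a(vowel)+10=k, r(cons)+5=w, b(cons)+5=g, l(cons)+5=q, e(vowel)+10=o.

rkwgqo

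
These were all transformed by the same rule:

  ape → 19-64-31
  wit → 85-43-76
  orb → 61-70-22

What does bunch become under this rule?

a(#1)→19 and p(#16)→64: differences scale by 3, so n = 3·pos + 16. Each letter becomes 3×(its alphabet position, a=1..z=26) + 16.
On bunch: b=2→22, u=21→79, n=14→58, c=3→25, h=8→40.

22-79-58-25-40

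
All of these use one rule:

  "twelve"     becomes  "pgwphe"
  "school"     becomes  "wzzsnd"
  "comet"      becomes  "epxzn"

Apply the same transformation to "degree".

The output letters match the input read backwards, each shifted +11: twelve reversed is evlewt. Two steps: reverse the string, then apply a Caesar shift of +11.
For degree: reverse → eerged; then shift: e+11=p, e+11=p, r+11=c, g+11=r, e+11=p, d+11=o.

ppcrpo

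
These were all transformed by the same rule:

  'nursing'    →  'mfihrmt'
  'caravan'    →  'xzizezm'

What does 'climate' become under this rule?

xornzgv

Each letter is replaced by its mirror in the alphabet: a↔z, b↔y, c↔x, and so on (the Atbash cipher).
On climate: c↔x, l↔o, i↔r, m↔n, a↔z, t↔g, e↔v.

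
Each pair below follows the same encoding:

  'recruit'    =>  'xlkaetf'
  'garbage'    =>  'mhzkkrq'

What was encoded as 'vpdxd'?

In recruit: r→x is +6, e→l is +7, c→k is +8, r→a is +9 — the shift increases by 1 each position. Each letter shifts forward by (position + 6), i.e. 6, 7, 8, … — the shift grows by one for each successive letter.
Reversing it on vpdxd: v−6=p, p−7=i, d−8=v, x−9=o, d−10=t.

pivot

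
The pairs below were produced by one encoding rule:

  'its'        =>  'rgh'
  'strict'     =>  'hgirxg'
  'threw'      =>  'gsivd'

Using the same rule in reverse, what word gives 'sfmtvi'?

hunger

Letters are reflected about the middle of the alphabet (position → 25−position): Atbash.
Decoding sfmtvi: s↔h, f↔u, m↔n, t↔g, v↔e, i↔r.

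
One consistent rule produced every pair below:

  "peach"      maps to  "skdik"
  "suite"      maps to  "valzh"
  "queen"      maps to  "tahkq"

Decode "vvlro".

It's a Vigenère-style cipher with numeric key [3,6]: position i shifts by key[i mod 2].
Reversing it on vvlro: v−3=s, v−6=p, l−3=i, r−6=l, o−3=l.

spill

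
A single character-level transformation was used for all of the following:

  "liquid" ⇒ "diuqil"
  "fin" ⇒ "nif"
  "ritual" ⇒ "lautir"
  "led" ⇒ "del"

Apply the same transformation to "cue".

euc

It's just the letters in reverse order.
Applying it to cue: reverse → euc.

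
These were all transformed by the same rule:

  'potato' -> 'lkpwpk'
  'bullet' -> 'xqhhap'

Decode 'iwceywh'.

magical

This is a Caesar cipher with shift 22.
Reversing it on iwceywh: i−22=m, w−22=a, c−22=g, e−22=i, y−22=c, w−22=a, h−22=l.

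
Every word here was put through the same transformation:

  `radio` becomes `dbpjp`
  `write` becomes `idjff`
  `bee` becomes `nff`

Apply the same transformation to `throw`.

The shift depends on letter class: consonant r→d is +12, but vowel a→b is +1. Vowels shift forward by 1 and consonants shift forward by 12.
Applying it to throw: t(cons)+12=f, h(cons)+12=t, r(cons)+12=d, o(vowel)+1=p, w(cons)+12=i.

ftdpi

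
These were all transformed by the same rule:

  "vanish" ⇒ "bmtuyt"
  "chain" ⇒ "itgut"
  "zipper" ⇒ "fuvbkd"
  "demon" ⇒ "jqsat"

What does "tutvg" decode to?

ninja

Shifts by position in vanish: pos 0: v→b (+6), pos 1: a→m (+12), pos 2: n→t (+6), pos 3: i→u (+12) — repeating every 2. A repeating key of period 2 is used — shifts +6, +12 over and over.
Undoing it on tutvg: t−6=n, u−12=i, t−6=n, v−12=j, g−6=a.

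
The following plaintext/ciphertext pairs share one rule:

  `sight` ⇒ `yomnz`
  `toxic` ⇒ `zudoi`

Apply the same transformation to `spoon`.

This is a Caesar cipher with shift 6.
On spoon: s+6=y, p+6=v, o+6=u, o+6=u, n+6=t.

yvuut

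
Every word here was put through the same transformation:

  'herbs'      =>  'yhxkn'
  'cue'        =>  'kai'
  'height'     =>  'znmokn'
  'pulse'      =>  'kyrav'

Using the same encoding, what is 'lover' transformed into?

xkbur

The output letters match the input read backwards, each shifted +6: herbs reversed is sbreh. The word is reversed, then every letter is shifted forward by 6.
On lover: reverse → revol; then shift: r+6=x, e+6=k, v+6=b, o+6=u, l+6=r.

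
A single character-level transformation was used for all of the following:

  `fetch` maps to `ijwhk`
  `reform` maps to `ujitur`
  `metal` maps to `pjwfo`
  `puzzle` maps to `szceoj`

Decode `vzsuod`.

supply

Shifts by position in fetch: pos 0: f→i (+3), pos 1: e→j (+5), pos 2: t→w (+3), pos 3: c→h (+5) — repeating every 2. A repeating key of period 2 is used — shifts +3, +5 over and over.
Undoing it on vzsuod: v−3=s, z−5=u, s−3=p, u−5=p, o−3=l, d−5=y.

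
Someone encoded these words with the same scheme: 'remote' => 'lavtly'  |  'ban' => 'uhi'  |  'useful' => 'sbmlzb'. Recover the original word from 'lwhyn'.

grape

The output letters match the input read backwards, each shifted +7: remote reversed is etomer. Read the word backwards and shift each letter +7.
Undoing it on lwhyn: shift back: l−7=e, w−7=p, h−7=a, y−7=r, n−7=g → eparg; then reverse → grape.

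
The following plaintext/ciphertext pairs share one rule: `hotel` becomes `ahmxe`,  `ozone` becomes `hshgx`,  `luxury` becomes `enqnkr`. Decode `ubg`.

Compare letters: h→a is +19, o→h is +19, t→m is +19 — a constant shift. It's a constant shift of +19 (ROT19).
Reversing it on ubg: u−19=b, b−19=i, g−19=n.

bin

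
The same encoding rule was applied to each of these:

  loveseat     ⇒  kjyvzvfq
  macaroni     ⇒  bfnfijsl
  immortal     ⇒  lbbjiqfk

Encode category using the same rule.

nfqvdjix

l(11)→k(10) and o(14)→j(9) fit y≡17x+5 (mod 26); the inverse of 17 mod 26 is 23. This is an affine cipher: with a=0,…,z=25, each position x becomes (17x+5) mod 26.
Applying it to category: c(2)→17·2+5≡13=n; a(0)→17·0+5≡5=f; t(19)→17·19+5≡16=q; e(4)→17·4+5≡21=v; g(6)→17·6+5≡3=d; o(14)→17·14+5≡9=j; r(17)→17·17+5≡8=i; y(24)→17·24+5≡23=x (all mod 26).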